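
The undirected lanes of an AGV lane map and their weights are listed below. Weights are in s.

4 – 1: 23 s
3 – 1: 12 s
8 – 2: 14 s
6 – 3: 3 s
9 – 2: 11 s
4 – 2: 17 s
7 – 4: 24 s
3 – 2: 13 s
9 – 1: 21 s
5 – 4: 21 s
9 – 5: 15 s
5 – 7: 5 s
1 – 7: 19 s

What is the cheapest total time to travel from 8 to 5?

Settle nodes by increasing distance from 8:
8: 0
2: 14  (via 8)
9: 25  (via 2)
3: 27  (via 2)
6: 30  (via 3)
4: 31  (via 2)
1: 39  (via 3)
5: 40  (via 9)
Shortest route: 8–2–9–5 = 40 s.

40 s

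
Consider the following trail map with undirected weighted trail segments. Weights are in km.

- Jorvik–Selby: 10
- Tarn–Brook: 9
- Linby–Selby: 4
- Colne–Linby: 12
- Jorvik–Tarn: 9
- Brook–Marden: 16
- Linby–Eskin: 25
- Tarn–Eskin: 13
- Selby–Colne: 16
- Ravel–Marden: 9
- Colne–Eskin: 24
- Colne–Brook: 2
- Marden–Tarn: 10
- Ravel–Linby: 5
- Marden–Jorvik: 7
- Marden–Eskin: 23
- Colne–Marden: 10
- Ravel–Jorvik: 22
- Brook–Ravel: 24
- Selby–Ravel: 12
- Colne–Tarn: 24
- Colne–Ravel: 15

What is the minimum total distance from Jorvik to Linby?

14 km

Candidate routes:
Jorvik → Marden → Ravel → Linby: 7+9+5 = 21
Jorvik → Selby → Linby: 10+4 = 14
Jorvik → Selby → Ravel → Linby: 10+12+5 = 27
Cheapest is Jorvik → Selby → Linby at 14 km.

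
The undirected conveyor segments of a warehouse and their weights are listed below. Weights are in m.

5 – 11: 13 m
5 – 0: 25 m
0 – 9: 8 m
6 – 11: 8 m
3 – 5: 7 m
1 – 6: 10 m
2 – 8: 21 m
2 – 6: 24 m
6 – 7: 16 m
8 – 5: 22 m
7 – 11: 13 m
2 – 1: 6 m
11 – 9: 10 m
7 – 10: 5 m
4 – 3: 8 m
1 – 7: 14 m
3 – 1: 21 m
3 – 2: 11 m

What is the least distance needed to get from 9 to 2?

Shortest distances from 9:
9: 0
0: 8  (via 9)
11: 10  (via 9)
6: 18  (via 11)
5: 23  (via 11)
7: 23  (via 11)
1: 28  (via 6)
10: 28  (via 7)
3: 30  (via 5)
2: 34  (via 1)
Shortest route: 9–11–6–1–2 = 34 m.

34 m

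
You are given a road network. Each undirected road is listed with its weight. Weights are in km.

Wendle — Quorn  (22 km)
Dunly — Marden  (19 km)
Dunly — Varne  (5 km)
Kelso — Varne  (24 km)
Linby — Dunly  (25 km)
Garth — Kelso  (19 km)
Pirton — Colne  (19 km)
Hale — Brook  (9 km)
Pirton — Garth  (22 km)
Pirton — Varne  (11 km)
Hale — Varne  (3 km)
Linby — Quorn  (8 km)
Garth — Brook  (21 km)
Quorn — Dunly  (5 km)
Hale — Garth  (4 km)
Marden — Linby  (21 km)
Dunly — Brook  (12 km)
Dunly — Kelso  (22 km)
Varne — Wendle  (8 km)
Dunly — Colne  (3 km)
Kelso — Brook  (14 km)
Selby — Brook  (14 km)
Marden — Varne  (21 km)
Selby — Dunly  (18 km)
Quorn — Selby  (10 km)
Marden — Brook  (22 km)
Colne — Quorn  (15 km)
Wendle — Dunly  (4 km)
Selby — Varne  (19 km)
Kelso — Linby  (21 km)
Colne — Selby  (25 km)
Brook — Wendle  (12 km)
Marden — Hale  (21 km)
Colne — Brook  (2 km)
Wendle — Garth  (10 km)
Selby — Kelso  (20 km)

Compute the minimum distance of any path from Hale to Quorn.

13 km

Enumerating some paths:
Hale → Varne → Dunly → Quorn: 3+5+5 = 13
Hale → Varne → Wendle → Dunly → Quorn: 3+8+4+5 = 20
Hale → Brook → Colne → Dunly → Quorn: 9+2+3+5 = 19
Hale → Garth → Wendle → Dunly → Quorn: 4+10+4+5 = 23
The minimum is 13 km via Hale → Varne → Dunly → Quorn.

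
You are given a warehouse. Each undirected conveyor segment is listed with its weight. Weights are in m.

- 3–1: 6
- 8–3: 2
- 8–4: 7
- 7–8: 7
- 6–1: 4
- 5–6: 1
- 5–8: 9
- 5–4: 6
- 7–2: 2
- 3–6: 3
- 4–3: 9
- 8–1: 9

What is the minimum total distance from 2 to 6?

Compare a few routes:
2 - 7 - 8 - 5 - 6: 2+7+9+1 = 19
2 - 7 - 8 - 3 - 1 - 6: 2+7+2+6+4 = 21
2 - 7 - 8 - 3 - 6: 2+7+2+3 = 14
The minimum is 14 m via 2 - 7 - 8 - 3 - 6.

14 m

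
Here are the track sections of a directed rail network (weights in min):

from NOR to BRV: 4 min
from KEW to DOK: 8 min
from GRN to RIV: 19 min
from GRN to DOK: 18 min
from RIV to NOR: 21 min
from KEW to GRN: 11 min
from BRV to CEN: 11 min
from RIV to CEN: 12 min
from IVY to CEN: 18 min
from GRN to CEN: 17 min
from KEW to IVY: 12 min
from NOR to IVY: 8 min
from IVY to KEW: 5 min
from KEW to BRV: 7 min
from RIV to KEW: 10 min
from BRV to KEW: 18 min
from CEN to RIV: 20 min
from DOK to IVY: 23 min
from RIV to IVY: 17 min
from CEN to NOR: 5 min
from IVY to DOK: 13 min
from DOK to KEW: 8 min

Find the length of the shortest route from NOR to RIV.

35 min

Shortest distances from NOR:
NOR: 0
BRV: 4  (via NOR)
IVY: 8  (via NOR)
KEW: 13  (via IVY)
CEN: 15  (via BRV)
DOK: 21  (via IVY)
GRN: 24  (via KEW)
RIV: 35  (via CEN)
Shortest route: NOR–BRV–CEN–RIV = 35 min.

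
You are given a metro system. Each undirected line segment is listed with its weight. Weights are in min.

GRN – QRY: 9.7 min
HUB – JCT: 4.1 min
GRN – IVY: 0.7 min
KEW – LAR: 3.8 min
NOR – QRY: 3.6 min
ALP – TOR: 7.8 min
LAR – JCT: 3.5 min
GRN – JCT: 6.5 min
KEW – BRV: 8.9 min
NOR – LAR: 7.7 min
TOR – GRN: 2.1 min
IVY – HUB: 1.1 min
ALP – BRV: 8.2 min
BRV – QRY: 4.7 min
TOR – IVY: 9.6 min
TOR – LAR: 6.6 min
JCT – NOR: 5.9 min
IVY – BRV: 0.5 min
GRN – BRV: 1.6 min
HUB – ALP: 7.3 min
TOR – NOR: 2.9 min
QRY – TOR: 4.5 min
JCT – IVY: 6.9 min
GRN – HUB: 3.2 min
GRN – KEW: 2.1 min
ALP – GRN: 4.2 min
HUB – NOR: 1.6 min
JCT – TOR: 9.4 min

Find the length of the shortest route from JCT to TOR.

Running Dijkstra from JCT:
JCT: 0
LAR: 3.5  (via JCT)
HUB: 4.1  (via JCT)
IVY: 5.2  (via HUB)
NOR: 5.7  (via HUB)
BRV: 5.7  (via IVY)
GRN: 5.9  (via IVY)
KEW: 7.3  (via LAR)
TOR: 8  (via GRN)
Shortest route: JCT–HUB–IVY–GRN–TOR = 8 min.

8 min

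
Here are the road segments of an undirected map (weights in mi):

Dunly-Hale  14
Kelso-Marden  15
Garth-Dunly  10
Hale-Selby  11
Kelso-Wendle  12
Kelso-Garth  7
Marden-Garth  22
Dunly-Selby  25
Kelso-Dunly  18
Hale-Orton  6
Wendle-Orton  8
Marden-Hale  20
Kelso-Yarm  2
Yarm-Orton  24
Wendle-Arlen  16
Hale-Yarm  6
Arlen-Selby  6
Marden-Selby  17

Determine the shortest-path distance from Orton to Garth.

Candidate routes:
Orton–Hale–Dunly–Garth: 6+14+10 = 30
Orton–Hale–Yarm–Kelso–Garth: 6+6+2+7 = 21
Orton–Wendle–Kelso–Garth: 8+12+7 = 27
Cheapest is Orton–Hale–Yarm–Kelso–Garth at 21 mi.

21 mi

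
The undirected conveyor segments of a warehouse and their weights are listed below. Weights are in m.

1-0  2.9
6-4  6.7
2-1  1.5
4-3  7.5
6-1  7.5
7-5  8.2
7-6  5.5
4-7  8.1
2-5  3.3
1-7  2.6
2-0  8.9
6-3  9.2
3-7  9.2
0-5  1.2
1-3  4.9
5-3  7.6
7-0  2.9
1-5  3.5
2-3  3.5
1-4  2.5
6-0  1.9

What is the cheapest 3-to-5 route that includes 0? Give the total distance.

Shortest 3→0: 3–1–0 = 7.8
Best 0 to 5: 0–5 costing 1.2
Total via 0: 7.8 + 1.2 = 9 m.

9 m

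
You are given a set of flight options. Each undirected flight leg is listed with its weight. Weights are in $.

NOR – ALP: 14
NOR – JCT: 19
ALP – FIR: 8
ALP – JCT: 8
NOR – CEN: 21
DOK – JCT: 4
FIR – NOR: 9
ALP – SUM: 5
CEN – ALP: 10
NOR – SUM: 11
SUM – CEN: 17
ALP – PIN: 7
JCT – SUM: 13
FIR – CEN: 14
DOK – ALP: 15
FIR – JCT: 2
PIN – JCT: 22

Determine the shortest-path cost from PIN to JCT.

Candidate routes:
PIN–ALP–SUM–JCT: 7+5+13 = 25
PIN–ALP–JCT: 7+8 = 15
PIN–ALP–FIR–JCT: 7+8+2 = 17
PIN–JCT: 22 = 22
Cheapest is PIN–ALP–JCT at $15.

$15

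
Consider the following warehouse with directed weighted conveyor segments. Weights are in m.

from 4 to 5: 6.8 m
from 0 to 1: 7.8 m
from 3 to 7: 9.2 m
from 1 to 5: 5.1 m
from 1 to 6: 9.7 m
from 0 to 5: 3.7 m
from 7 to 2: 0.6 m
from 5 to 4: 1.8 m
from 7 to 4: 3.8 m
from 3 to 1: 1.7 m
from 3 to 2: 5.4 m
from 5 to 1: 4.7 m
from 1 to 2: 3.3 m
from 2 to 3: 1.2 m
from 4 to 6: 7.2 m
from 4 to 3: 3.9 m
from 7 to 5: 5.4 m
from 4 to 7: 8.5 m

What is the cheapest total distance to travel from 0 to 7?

14 m

Settle nodes by increasing distance from 0:
0: 0
5: 3.7  (via 0)
4: 5.5  (via 5)
1: 7.8  (via 0)
3: 9.4  (via 4)
2: 11.1  (via 1)
6: 12.7  (via 4)
7: 14  (via 4)
Shortest route: 0–5–4–7 = 14 m.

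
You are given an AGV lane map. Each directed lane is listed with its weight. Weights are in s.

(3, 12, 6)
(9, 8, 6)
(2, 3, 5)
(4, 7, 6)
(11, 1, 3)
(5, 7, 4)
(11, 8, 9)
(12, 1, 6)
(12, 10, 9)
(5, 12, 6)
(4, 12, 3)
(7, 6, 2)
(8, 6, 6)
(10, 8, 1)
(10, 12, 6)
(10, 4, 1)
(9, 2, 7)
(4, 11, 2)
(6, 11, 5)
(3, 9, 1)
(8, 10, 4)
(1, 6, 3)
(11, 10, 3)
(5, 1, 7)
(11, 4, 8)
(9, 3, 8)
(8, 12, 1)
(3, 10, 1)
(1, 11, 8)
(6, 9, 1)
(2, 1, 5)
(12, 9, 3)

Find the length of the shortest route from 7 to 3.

11 s

Shortest distances from 7:
7: 0
6: 2  (via 7)
9: 3  (via 6)
11: 7  (via 6)
8: 9  (via 9)
1: 10  (via 11)
2: 10  (via 9)
10: 10  (via 11)
12: 10  (via 8)
3: 11  (via 9)
Shortest route: 7 → 6 → 9 → 3 = 11 s.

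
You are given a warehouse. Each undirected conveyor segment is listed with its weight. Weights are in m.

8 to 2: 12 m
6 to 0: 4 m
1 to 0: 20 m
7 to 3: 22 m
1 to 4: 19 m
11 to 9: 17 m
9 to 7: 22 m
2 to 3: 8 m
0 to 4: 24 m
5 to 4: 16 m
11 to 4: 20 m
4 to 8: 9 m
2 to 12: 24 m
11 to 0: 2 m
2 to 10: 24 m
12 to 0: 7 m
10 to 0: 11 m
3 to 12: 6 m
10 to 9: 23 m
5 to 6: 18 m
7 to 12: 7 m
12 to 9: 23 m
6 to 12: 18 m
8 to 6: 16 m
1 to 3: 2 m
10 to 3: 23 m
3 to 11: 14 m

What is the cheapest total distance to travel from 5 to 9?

Compare a few routes:
5–6–0–12–9: 18+4+7+23 = 52
5–6–0–11–9: 18+4+2+17 = 41
Cheapest is 5–6–0–11–9 at 41 m.

41 m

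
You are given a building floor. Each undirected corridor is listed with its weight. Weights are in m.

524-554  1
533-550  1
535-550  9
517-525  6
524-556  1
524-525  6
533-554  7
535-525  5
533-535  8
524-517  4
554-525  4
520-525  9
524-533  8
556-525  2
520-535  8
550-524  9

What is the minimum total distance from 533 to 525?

11 m

Enumerating some paths:
533 - 554 - 525: 7+4 = 11
533 - 524 - 554 - 525: 8+1+4 = 13
533 - 550 - 524 - 556 - 525: 1+9+1+2 = 13
Cheapest is 533 - 554 - 525 at 11 m.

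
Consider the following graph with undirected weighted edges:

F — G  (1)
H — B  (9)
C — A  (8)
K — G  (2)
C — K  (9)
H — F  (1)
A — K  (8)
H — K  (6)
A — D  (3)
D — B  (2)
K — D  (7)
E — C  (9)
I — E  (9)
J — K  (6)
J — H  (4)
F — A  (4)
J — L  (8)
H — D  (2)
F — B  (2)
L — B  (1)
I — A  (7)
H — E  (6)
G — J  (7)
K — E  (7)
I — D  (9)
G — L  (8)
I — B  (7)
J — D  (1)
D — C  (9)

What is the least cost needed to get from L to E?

Shortest distances from L:
L: 0
B: 1  (via L)
D: 3  (via B)
F: 3  (via B)
G: 4  (via F)
H: 4  (via F)
J: 4  (via D)
A: 6  (via D)
K: 6  (via G)
I: 8  (via B)
E: 10  (via H)
Shortest route: L → B → F → H → E = 10.

10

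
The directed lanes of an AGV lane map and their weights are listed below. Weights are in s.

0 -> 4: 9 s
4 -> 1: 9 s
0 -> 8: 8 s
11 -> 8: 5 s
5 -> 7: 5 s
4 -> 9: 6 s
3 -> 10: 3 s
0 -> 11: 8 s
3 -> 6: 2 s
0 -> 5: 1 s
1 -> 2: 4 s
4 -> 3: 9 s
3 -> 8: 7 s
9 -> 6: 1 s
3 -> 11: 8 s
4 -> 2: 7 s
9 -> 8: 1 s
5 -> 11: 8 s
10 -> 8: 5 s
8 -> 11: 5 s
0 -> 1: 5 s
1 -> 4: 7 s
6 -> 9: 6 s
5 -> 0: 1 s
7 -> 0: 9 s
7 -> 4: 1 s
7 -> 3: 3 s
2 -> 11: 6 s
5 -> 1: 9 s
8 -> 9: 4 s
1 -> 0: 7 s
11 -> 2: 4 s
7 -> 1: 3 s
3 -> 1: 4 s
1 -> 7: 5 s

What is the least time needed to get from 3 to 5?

12 s

Compare a few routes:
3 - 1 - 0 - 5: 4+7+1 = 12
3 - 1 - 7 - 0 - 5: 4+5+9+1 = 19
The minimum is 12 s via 3 - 1 - 0 - 5.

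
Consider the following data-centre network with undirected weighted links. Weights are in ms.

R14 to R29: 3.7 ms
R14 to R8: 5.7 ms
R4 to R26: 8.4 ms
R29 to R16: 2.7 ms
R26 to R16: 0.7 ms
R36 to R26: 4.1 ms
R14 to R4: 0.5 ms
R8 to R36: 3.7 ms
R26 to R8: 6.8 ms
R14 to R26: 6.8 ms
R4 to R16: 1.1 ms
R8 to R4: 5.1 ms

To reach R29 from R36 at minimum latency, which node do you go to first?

Compare a few routes:
R36 → R26 → R16 → R4 → R14 → R29: 4.1+0.7+1.1+0.5+3.7 = 10.1
R36 → R26 → R16 → R29: 4.1+0.7+2.7 = 7.5
Cheapest is R36 → R26 → R16 → R29 at 7.5 ms.
So from R36 the first move is to R26.

R26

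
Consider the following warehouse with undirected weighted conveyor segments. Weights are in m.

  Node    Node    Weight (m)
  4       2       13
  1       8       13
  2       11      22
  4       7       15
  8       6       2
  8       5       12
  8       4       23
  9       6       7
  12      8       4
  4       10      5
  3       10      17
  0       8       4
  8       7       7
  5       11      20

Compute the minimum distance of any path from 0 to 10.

Shortest distances from 0:
0: 0
8: 4  (via 0)
6: 6  (via 8)
12: 8  (via 8)
7: 11  (via 8)
9: 13  (via 6)
5: 16  (via 8)
1: 17  (via 8)
4: 26  (via 7)
10: 31  (via 4)
Shortest route: 0 → 8 → 7 → 4 → 10 = 31 m.

31 m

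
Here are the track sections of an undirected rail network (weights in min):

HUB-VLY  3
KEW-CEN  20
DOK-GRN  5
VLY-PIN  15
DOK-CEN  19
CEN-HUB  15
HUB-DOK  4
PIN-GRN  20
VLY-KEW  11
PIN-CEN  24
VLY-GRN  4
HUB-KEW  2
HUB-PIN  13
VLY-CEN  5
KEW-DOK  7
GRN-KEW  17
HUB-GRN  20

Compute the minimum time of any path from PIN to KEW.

Compare a few routes:
PIN–VLY–HUB–KEW: 15+3+2 = 20
PIN–HUB–DOK–KEW: 13+4+7 = 24
PIN–HUB–KEW: 13+2 = 15
PIN–VLY–KEW: 15+11 = 26
The minimum is 15 min via PIN–HUB–KEW.

15 min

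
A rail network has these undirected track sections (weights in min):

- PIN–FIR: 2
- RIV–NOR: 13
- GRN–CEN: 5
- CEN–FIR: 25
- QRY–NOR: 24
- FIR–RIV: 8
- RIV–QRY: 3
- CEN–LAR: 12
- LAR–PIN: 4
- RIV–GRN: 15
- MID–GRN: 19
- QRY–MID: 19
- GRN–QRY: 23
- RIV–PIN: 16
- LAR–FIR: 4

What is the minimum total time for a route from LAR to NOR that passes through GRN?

45 min

Best LAR to GRN: LAR → CEN → GRN costing 17
Best GRN to NOR: GRN → RIV → NOR costing 28
Total via GRN: 17 + 28 = 45 min.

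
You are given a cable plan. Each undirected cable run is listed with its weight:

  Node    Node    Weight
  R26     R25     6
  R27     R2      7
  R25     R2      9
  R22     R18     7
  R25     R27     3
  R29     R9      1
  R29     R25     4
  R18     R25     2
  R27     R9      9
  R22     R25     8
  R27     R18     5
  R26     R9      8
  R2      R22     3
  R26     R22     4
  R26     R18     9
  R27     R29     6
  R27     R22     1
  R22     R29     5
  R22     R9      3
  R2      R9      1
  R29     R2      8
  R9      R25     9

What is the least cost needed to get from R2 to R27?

Compare a few routes:
R2–R22–R27: 3+1 = 4
R2–R9–R22–R27: 1+3+1 = 5
Cheapest is R2–R22–R27 at 4.

4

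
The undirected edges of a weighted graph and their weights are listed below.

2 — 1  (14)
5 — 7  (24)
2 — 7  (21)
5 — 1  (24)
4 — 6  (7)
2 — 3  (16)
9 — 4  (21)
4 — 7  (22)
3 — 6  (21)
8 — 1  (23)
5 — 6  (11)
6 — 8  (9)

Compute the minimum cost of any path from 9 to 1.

60

Running Dijkstra from 9:
9: 0
4: 21  (via 9)
6: 28  (via 4)
8: 37  (via 6)
5: 39  (via 6)
7: 43  (via 4)
3: 49  (via 6)
1: 60  (via 8)
Shortest route: 9 → 4 → 6 → 8 → 1 = 60.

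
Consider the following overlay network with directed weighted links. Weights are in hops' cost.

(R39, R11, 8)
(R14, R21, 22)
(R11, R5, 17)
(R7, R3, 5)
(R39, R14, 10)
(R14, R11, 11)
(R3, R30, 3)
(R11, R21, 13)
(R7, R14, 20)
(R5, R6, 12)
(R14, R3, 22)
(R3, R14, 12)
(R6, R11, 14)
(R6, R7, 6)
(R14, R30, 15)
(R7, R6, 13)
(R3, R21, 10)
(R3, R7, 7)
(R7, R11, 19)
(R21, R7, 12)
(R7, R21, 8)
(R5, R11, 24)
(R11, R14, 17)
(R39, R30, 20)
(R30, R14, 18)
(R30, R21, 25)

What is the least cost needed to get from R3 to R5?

Settle nodes by increasing distance from R3:
R3: 0
R30: 3  (via R3)
R7: 7  (via R3)
R21: 10  (via R3)
R14: 12  (via R3)
R6: 20  (via R7)
R11: 23  (via R14)
R5: 40  (via R11)
Shortest route: R3 → R14 → R11 → R5 = 40 hops' cost.

40 hops' cost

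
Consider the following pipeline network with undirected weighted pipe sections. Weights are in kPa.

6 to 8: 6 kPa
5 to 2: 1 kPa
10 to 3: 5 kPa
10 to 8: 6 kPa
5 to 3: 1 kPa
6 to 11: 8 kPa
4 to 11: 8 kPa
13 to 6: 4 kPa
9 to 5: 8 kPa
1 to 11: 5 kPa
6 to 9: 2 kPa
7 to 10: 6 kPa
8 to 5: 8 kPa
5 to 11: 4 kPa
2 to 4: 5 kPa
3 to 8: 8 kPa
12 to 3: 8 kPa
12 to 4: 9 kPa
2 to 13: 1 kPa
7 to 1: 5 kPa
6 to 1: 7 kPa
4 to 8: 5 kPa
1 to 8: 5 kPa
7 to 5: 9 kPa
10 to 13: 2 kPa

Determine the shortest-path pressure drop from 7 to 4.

Shortest distances from 7:
7: 0
1: 5  (via 7)
10: 6  (via 7)
13: 8  (via 10)
2: 9  (via 13)
5: 9  (via 7)
3: 10  (via 5)
8: 10  (via 1)
11: 10  (via 1)
6: 12  (via 1)
4: 14  (via 2)
Shortest route: 7 → 10 → 13 → 2 → 4 = 14 kPa.

14 kPa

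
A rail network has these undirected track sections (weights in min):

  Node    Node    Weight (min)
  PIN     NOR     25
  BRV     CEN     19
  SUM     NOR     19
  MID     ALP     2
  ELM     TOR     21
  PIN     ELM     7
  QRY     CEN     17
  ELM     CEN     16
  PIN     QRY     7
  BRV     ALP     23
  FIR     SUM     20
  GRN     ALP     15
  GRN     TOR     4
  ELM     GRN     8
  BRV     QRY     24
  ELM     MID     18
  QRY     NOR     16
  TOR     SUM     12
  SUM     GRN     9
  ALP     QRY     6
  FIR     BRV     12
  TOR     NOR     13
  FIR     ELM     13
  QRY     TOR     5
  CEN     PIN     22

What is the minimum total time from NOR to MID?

24 min

Settle nodes by increasing distance from NOR:
NOR: 0
TOR: 13  (via NOR)
QRY: 16  (via NOR)
GRN: 17  (via TOR)
SUM: 19  (via NOR)
ALP: 22  (via QRY)
PIN: 23  (via QRY)
MID: 24  (via ALP)
Shortest route: NOR → QRY → ALP → MID = 24 min.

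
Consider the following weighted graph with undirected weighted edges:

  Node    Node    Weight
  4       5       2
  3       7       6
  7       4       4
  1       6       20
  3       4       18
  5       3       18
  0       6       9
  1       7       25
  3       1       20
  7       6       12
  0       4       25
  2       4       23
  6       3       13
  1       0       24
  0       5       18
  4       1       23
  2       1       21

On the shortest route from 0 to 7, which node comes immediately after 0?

Compare a few routes:
0 → 6 → 3 → 7: 9+13+6 = 28
0 → 5 → 4 → 7: 18+2+4 = 24
0 → 4 → 7: 25+4 = 29
0 → 6 → 7: 9+12 = 21
Cheapest is 0 → 6 → 7 at 21.
So from 0 the first move is to 6.

6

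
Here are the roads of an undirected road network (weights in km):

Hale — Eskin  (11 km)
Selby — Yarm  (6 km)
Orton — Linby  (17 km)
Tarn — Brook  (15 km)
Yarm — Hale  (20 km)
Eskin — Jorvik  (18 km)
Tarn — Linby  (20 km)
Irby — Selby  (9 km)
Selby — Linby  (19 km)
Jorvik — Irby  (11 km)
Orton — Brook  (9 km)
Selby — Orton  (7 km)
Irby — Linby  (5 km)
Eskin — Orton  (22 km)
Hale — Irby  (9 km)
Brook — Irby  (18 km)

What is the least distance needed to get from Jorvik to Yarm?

26 km

Enumerating some paths:
Jorvik - Irby - Linby - Selby - Yarm: 11+5+19+6 = 41
Jorvik - Irby - Hale - Yarm: 11+9+20 = 40
Jorvik - Irby - Selby - Yarm: 11+9+6 = 26
The minimum is 26 km via Jorvik - Irby - Selby - Yarm.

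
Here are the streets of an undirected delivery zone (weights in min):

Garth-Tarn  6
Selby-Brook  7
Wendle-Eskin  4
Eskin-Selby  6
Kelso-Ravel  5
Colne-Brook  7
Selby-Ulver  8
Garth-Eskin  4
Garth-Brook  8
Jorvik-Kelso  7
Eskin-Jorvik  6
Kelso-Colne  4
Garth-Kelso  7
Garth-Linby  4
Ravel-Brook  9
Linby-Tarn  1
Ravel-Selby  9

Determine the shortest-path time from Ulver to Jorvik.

Candidate routes:
Ulver–Selby–Eskin–Jorvik: 8+6+6 = 20
Ulver–Selby–Eskin–Garth–Kelso–Jorvik: 8+6+4+7+7 = 32
Ulver–Selby–Brook–Garth–Eskin–Jorvik: 8+7+8+4+6 = 33
Ulver–Selby–Ravel–Kelso–Jorvik: 8+9+5+7 = 29
Cheapest is Ulver–Selby–Eskin–Jorvik at 20 min.

20 min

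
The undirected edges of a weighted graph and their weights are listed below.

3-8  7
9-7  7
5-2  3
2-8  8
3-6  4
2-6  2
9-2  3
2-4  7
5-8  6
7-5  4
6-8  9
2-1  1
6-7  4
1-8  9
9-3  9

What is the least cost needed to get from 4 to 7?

13

Running Dijkstra from 4:
4: 0
2: 7  (via 4)
1: 8  (via 2)
6: 9  (via 2)
5: 10  (via 2)
9: 10  (via 2)
3: 13  (via 6)
7: 13  (via 6)
Shortest route: 4 → 2 → 6 → 7 = 13.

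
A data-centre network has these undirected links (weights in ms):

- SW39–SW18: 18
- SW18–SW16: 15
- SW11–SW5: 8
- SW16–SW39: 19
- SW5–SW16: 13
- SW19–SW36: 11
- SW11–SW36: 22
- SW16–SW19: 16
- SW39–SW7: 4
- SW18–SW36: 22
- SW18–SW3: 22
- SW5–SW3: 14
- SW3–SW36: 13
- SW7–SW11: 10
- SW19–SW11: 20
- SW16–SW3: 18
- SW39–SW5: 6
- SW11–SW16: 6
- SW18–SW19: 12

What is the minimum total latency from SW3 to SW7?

24 ms

Enumerating some paths:
SW3 - SW5 - SW39 - SW7: 14+6+4 = 24
SW3 - SW5 - SW11 - SW7: 14+8+10 = 32
SW3 - SW16 - SW11 - SW7: 18+6+10 = 34
Cheapest is SW3 - SW5 - SW39 - SW7 at 24 ms.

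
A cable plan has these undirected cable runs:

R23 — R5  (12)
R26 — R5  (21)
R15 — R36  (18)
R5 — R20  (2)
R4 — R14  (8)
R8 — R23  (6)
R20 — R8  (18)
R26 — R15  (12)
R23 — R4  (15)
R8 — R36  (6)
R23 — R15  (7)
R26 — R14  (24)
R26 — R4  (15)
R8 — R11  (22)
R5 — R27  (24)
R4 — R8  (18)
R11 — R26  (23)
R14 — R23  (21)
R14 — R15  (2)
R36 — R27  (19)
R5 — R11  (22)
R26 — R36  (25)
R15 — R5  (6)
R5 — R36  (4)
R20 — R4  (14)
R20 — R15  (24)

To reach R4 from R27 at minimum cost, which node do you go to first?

R36

Candidate routes:
R27–R5–R20–R4: 24+2+14 = 40
R27–R36–R5–R20–R4: 19+4+2+14 = 39
R27–R5–R15–R14–R4: 24+6+2+8 = 40
Cheapest is R27–R36–R5–R20–R4 at 39.
So from R27 the first move is to R36.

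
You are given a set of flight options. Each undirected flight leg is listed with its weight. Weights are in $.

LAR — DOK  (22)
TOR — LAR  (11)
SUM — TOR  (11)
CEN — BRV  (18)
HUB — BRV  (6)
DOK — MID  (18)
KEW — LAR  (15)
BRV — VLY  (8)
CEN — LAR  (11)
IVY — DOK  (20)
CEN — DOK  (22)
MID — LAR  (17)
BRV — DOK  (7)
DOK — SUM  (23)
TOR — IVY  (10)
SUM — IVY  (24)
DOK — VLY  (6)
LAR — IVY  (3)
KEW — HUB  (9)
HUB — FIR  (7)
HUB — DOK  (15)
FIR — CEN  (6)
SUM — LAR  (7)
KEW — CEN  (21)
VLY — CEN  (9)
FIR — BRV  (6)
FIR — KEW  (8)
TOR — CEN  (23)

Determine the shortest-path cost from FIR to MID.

$31

Settle nodes by increasing distance from FIR:
FIR: 0
CEN: 6  (via FIR)
BRV: 6  (via FIR)
HUB: 7  (via FIR)
KEW: 8  (via FIR)
DOK: 13  (via BRV)
VLY: 14  (via BRV)
LAR: 17  (via CEN)
IVY: 20  (via LAR)
SUM: 24  (via LAR)
TOR: 28  (via LAR)
MID: 31  (via DOK)
Shortest route: FIR–BRV–DOK–MID = $31.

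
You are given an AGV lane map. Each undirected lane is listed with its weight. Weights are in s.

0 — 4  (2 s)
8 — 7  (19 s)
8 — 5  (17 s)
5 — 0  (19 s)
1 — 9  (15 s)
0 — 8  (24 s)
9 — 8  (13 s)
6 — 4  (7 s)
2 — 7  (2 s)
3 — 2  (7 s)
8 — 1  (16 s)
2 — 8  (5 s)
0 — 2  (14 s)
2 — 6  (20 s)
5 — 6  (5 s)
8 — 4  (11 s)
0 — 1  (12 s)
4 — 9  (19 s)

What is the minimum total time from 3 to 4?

Shortest distances from 3:
3: 0
2: 7  (via 3)
7: 9  (via 2)
8: 12  (via 2)
0: 21  (via 2)
4: 23  (via 8)
Shortest route: 3–2–8–4 = 23 s.

23 s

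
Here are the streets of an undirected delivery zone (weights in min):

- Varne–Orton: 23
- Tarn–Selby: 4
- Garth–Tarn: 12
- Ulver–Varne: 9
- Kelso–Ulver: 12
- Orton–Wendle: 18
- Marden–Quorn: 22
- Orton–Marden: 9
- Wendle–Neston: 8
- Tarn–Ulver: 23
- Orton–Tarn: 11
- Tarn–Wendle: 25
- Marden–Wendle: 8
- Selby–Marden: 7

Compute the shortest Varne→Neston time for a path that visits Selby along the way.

Shortest Varne→Selby: Varne–Ulver–Tarn–Selby = 36
Shortest Selby→Neston: Selby–Marden–Wendle–Neston = 23
Total via Selby: 36 + 23 = 59 min.

59 min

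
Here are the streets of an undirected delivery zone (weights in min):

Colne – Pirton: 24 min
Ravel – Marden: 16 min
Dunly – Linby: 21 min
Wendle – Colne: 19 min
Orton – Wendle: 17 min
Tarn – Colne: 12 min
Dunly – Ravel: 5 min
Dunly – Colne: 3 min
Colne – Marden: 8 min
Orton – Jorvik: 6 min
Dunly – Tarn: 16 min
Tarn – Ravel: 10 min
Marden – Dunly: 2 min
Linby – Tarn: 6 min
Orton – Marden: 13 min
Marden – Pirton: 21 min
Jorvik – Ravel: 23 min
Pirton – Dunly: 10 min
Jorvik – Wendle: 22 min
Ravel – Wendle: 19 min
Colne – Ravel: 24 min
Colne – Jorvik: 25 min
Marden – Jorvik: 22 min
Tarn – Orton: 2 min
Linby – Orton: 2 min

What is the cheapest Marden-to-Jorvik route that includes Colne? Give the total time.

25 min

Best Marden to Colne: Marden → Dunly → Colne costing 5
Shortest Colne→Jorvik: Colne → Tarn → Orton → Jorvik = 20
Total via Colne: 5 + 20 = 25 min.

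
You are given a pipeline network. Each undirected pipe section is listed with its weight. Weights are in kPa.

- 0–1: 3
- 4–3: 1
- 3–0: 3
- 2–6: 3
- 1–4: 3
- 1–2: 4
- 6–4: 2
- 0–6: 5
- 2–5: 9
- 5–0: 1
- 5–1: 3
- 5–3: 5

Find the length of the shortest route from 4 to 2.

5 kPa

Candidate routes:
4 - 6 - 2: 2+3 = 5
4 - 1 - 2: 3+4 = 7
Cheapest is 4 - 6 - 2 at 5 kPa.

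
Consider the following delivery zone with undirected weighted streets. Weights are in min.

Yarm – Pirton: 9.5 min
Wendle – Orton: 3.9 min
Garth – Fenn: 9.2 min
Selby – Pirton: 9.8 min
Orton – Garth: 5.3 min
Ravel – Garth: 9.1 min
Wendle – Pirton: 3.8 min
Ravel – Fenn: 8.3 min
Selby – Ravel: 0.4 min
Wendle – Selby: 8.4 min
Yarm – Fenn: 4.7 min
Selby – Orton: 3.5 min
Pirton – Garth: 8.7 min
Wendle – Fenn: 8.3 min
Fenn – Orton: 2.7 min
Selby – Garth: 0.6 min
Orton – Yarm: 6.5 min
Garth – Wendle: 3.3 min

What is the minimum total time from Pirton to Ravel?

8.1 min

Running Dijkstra from Pirton:
Pirton: 0
Wendle: 3.8  (via Pirton)
Garth: 7.1  (via Wendle)
Selby: 7.7  (via Garth)
Orton: 7.7  (via Wendle)
Ravel: 8.1  (via Selby)
Shortest route: Pirton → Wendle → Garth → Selby → Ravel = 8.1 min.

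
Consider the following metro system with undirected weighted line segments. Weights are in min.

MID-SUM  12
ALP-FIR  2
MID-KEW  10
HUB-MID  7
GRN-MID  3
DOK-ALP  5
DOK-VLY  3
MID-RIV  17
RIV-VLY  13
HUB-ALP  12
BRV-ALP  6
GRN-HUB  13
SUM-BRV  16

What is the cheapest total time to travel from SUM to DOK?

27 min

Enumerating some paths:
SUM - BRV - ALP - DOK: 16+6+5 = 27
SUM - MID - HUB - ALP - DOK: 12+7+12+5 = 36
The minimum is 27 min via SUM - BRV - ALP - DOK.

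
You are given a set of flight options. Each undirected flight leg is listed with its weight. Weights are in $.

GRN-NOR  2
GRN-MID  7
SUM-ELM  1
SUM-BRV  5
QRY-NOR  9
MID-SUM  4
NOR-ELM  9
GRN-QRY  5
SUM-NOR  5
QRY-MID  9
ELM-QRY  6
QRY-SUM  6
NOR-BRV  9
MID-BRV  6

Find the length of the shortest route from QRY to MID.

$9

Settle nodes by increasing distance from QRY:
QRY: 0
GRN: 5  (via QRY)
ELM: 6  (via QRY)
SUM: 6  (via QRY)
NOR: 7  (via GRN)
MID: 9  (via QRY)
Shortest route: QRY → MID = $9.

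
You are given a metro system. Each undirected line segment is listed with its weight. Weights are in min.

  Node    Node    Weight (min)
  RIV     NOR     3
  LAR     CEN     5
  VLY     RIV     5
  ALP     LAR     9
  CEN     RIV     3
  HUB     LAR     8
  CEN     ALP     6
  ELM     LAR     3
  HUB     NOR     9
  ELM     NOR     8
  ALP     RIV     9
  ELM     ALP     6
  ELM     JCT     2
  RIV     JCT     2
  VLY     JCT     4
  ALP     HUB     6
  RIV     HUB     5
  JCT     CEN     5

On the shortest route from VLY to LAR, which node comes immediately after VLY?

JCT

Candidate routes:
VLY–RIV–JCT–ELM–LAR: 5+2+2+3 = 12
VLY–RIV–CEN–LAR: 5+3+5 = 13
VLY–JCT–ELM–LAR: 4+2+3 = 9
The minimum is 9 min via VLY–JCT–ELM–LAR.
So from VLY the first move is to JCT.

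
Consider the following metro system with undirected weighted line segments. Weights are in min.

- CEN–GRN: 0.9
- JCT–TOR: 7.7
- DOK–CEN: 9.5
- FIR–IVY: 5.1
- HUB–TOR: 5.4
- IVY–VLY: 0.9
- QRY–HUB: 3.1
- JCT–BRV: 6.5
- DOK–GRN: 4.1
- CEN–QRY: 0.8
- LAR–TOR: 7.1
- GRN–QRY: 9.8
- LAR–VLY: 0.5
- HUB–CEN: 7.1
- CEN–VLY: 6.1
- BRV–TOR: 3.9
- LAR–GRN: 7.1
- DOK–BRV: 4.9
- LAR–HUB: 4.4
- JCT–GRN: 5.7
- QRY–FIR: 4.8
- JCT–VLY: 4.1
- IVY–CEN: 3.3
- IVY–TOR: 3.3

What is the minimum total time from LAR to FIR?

6.5 min

Candidate routes:
LAR–VLY–IVY–FIR: 0.5+0.9+5.1 = 6.5
LAR–HUB–QRY–FIR: 4.4+3.1+4.8 = 12.3
LAR–VLY–IVY–CEN–QRY–FIR: 0.5+0.9+3.3+0.8+4.8 = 10.3
LAR–VLY–CEN–QRY–FIR: 0.5+6.1+0.8+4.8 = 12.2
The minimum is 6.5 min via LAR–VLY–IVY–FIR.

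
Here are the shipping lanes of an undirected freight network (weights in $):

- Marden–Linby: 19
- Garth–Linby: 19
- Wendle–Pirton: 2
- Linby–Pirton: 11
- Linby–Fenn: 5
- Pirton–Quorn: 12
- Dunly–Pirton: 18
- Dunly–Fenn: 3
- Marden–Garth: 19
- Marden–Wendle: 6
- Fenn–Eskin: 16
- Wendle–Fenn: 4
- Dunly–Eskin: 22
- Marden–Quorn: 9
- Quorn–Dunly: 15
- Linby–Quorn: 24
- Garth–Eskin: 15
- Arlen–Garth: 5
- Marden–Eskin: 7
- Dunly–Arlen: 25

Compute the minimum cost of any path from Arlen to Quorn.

$33

Enumerating some paths:
Arlen - Garth - Marden - Quorn: 5+19+9 = 33
Arlen - Dunly - Quorn: 25+15 = 40
Arlen - Garth - Eskin - Marden - Quorn: 5+15+7+9 = 36
The minimum is $33 via Arlen - Garth - Marden - Quorn.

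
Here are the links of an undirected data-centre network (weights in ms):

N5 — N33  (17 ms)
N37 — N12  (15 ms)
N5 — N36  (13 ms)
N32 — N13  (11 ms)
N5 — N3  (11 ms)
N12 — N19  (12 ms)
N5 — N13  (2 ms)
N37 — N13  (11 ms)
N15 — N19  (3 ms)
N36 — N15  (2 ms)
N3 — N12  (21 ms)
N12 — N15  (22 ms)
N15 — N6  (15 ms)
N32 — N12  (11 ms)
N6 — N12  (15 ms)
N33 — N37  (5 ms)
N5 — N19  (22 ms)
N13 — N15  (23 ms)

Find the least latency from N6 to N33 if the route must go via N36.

47 ms

Shortest N6→N36: N6 → N15 → N36 = 17
Shortest N36→N33: N36 → N5 → N33 = 30
Total via N36: 17 + 30 = 47 ms.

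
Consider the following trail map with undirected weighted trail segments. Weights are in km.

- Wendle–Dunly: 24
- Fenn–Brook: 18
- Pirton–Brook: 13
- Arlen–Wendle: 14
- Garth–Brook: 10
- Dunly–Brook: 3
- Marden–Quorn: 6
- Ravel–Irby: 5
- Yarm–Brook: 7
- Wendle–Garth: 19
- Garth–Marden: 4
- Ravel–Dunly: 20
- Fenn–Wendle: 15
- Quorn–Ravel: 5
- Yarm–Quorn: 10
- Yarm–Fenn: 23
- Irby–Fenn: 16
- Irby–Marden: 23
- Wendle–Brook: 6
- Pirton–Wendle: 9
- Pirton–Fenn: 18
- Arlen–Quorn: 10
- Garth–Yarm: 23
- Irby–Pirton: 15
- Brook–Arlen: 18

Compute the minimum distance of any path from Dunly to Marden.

Shortest distances from Dunly:
Dunly: 0
Brook: 3  (via Dunly)
Wendle: 9  (via Brook)
Yarm: 10  (via Brook)
Garth: 13  (via Brook)
Pirton: 16  (via Brook)
Marden: 17  (via Garth)
Shortest route: Dunly → Brook → Garth → Marden = 17 km.

17 km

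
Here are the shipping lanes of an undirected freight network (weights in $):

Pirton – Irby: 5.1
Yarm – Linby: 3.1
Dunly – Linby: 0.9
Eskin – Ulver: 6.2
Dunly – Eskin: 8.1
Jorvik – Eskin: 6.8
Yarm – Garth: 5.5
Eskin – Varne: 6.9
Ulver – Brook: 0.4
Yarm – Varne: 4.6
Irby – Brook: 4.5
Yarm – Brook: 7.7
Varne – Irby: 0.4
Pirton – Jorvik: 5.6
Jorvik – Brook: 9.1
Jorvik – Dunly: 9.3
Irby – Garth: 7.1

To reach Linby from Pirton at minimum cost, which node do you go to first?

Candidate routes:
Pirton - Jorvik - Dunly - Linby: 5.6+9.3+0.9 = 15.8
Pirton - Irby - Varne - Yarm - Linby: 5.1+0.4+4.6+3.1 = 13.2
Cheapest is Pirton - Irby - Varne - Yarm - Linby at $13.2.
So from Pirton the first move is to Irby.

Irby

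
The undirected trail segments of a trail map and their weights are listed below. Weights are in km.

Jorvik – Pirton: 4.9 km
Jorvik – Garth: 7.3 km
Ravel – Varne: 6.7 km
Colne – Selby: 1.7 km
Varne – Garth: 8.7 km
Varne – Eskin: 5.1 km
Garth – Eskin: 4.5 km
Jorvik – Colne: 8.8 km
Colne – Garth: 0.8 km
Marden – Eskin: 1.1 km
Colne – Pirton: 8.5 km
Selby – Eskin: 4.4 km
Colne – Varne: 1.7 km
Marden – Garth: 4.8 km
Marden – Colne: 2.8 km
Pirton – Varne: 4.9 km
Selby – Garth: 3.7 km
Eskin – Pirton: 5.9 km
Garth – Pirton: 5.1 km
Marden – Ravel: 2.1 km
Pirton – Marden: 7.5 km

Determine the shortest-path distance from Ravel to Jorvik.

Compare a few routes:
Ravel–Marden–Colne–Garth–Jorvik: 2.1+2.8+0.8+7.3 = 13
Ravel–Marden–Colne–Jorvik: 2.1+2.8+8.8 = 13.7
Ravel–Marden–Eskin–Pirton–Jorvik: 2.1+1.1+5.9+4.9 = 14
Cheapest is Ravel–Marden–Colne–Garth–Jorvik at 13 km.

13 km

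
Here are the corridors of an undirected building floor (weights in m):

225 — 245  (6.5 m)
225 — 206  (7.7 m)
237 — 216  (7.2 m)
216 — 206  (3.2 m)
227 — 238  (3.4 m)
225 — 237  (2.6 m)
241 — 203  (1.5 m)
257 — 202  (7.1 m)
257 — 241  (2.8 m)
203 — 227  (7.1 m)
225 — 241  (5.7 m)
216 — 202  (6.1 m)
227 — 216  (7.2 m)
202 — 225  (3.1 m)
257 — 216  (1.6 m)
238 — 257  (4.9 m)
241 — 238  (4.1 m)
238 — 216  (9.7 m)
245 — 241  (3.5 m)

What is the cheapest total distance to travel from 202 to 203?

10.3 m

Compare a few routes:
202 → 225 → 241 → 203: 3.1+5.7+1.5 = 10.3
202 → 257 → 241 → 203: 7.1+2.8+1.5 = 11.4
The minimum is 10.3 m via 202 → 225 → 241 → 203.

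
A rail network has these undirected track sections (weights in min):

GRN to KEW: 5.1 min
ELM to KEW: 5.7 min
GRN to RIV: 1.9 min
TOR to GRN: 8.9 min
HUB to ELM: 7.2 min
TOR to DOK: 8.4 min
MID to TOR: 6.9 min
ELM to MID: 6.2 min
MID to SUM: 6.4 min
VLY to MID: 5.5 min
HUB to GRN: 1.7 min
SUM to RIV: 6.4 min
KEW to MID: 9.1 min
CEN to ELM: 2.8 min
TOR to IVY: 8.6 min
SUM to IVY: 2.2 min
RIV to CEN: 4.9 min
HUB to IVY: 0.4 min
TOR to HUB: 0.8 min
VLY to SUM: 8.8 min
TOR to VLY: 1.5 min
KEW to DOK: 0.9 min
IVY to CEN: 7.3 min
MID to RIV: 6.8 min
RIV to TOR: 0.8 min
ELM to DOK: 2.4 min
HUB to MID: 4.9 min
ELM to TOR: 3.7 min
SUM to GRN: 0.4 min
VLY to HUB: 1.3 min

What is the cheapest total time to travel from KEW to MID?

9.1 min

Running Dijkstra from KEW:
KEW: 0
DOK: 0.9  (via KEW)
ELM: 3.3  (via DOK)
GRN: 5.1  (via KEW)
SUM: 5.5  (via GRN)
CEN: 6.1  (via ELM)
HUB: 6.8  (via GRN)
RIV: 7  (via GRN)
TOR: 7  (via ELM)
IVY: 7.2  (via HUB)
VLY: 8.1  (via HUB)
MID: 9.1  (via KEW)
Shortest route: KEW → MID = 9.1 min.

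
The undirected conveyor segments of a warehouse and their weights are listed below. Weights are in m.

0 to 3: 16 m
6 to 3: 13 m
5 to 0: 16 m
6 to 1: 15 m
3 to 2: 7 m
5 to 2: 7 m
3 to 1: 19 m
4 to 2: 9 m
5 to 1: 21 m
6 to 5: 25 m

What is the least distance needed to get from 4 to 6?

29 m

Settle nodes by increasing distance from 4:
4: 0
2: 9  (via 4)
3: 16  (via 2)
5: 16  (via 2)
6: 29  (via 3)
Shortest route: 4 → 2 → 3 → 6 = 29 m.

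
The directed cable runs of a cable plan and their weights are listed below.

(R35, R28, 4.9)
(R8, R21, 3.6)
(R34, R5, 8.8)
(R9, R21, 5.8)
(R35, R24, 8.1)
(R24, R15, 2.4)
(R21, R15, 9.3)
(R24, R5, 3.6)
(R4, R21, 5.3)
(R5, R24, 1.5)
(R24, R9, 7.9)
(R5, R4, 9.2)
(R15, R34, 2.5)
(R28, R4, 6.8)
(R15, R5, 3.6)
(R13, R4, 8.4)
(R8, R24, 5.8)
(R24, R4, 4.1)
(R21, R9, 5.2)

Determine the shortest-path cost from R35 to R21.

17

Enumerating some paths:
R35 → R28 → R4 → R21: 4.9+6.8+5.3 = 17
R35 → R24 → R4 → R21: 8.1+4.1+5.3 = 17.5
The minimum is 17 via R35 → R28 → R4 → R21.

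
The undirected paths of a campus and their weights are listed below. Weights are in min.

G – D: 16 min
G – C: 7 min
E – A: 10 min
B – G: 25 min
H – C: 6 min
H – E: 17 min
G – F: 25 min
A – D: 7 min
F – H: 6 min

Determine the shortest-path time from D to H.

29 min

Settle nodes by increasing distance from D:
D: 0
A: 7  (via D)
G: 16  (via D)
E: 17  (via A)
C: 23  (via G)
H: 29  (via C)
Shortest route: D → G → C → H = 29 min.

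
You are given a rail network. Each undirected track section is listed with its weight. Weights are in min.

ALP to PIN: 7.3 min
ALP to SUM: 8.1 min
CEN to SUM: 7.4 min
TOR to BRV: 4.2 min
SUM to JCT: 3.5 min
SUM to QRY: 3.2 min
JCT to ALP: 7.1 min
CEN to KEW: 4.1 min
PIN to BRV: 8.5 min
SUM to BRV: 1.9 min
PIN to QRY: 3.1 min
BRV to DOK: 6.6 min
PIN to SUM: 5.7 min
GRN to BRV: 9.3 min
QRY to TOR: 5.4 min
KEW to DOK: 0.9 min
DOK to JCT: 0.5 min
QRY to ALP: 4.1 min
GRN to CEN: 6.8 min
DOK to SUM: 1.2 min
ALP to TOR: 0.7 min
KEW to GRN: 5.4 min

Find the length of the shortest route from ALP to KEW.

Settle nodes by increasing distance from ALP:
ALP: 0
TOR: 0.7  (via ALP)
QRY: 4.1  (via ALP)
BRV: 4.9  (via TOR)
SUM: 6.8  (via BRV)
JCT: 7.1  (via ALP)
PIN: 7.2  (via QRY)
DOK: 7.6  (via JCT)
KEW: 8.5  (via DOK)
Shortest route: ALP–JCT–DOK–KEW = 8.5 min.

8.5 min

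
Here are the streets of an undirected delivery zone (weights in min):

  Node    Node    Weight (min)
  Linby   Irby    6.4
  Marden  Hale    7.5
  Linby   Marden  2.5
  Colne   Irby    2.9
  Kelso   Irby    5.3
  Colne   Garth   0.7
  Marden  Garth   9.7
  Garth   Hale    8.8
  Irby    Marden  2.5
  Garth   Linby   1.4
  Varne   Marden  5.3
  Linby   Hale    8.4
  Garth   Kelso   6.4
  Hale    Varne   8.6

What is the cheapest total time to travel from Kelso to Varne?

13.1 min

Running Dijkstra from Kelso:
Kelso: 0
Irby: 5.3  (via Kelso)
Garth: 6.4  (via Kelso)
Colne: 7.1  (via Garth)
Marden: 7.8  (via Irby)
Linby: 7.8  (via Garth)
Varne: 13.1  (via Marden)
Shortest route: Kelso–Irby–Marden–Varne = 13.1 min.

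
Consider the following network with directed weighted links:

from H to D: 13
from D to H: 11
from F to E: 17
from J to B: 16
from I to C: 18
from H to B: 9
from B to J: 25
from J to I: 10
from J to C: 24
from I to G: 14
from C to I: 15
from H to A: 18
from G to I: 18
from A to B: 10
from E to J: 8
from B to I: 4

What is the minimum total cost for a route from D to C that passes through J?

Shortest D→J: D–H–B–J = 45
Best J to C: J–C costing 24
Total via J: 45 + 24 = 69.

69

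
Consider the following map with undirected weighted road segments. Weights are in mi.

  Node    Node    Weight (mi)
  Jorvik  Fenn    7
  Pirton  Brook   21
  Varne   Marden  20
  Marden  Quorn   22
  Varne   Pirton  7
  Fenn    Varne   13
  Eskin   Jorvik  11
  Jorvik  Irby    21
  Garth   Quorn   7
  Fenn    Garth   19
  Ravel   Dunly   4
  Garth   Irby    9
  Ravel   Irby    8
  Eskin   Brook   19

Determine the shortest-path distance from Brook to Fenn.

Enumerating some paths:
Brook → Eskin → Jorvik → Irby → Garth → Fenn: 19+11+21+9+19 = 79
Brook → Eskin → Jorvik → Fenn: 19+11+7 = 37
Brook → Pirton → Varne → Fenn: 21+7+13 = 41
The minimum is 37 mi via Brook → Eskin → Jorvik → Fenn.

37 mi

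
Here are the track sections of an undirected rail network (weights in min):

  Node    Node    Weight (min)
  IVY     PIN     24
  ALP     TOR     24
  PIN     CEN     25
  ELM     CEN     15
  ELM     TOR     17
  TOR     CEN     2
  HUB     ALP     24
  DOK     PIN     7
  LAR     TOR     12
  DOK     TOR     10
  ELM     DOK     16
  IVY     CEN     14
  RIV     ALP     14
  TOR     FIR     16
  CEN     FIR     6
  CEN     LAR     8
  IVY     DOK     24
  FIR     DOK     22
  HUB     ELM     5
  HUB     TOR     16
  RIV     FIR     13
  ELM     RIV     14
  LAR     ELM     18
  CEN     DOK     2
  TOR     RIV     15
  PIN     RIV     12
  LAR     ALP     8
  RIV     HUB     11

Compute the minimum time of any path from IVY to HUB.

Candidate routes:
IVY → CEN → DOK → ELM → HUB: 14+2+16+5 = 37
IVY → CEN → ELM → HUB: 14+15+5 = 34
IVY → CEN → TOR → ELM → HUB: 14+2+17+5 = 38
IVY → CEN → TOR → HUB: 14+2+16 = 32
Cheapest is IVY → CEN → TOR → HUB at 32 min.

32 min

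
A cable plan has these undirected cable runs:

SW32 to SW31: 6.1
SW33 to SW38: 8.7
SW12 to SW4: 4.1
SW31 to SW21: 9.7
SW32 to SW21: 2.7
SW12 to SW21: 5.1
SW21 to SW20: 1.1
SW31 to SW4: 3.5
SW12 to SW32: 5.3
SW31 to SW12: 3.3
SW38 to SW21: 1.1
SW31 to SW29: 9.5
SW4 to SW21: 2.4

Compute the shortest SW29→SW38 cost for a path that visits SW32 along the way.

Shortest SW29→SW32: SW29 → SW31 → SW32 = 15.6
Shortest SW32→SW38: SW32 → SW21 → SW38 = 3.8
Total via SW32: 15.6 + 3.8 = 19.4.

19.4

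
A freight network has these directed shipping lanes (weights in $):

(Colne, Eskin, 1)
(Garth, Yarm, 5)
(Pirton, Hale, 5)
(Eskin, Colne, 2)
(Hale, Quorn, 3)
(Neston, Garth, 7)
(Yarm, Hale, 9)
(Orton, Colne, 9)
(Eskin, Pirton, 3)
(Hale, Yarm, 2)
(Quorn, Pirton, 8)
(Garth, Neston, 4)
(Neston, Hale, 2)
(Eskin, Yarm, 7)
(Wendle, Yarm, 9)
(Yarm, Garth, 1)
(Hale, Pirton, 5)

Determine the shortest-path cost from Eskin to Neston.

$12

Running Dijkstra from Eskin:
Eskin: 0
Colne: 2  (via Eskin)
Pirton: 3  (via Eskin)
Yarm: 7  (via Eskin)
Garth: 8  (via Yarm)
Hale: 8  (via Pirton)
Quorn: 11  (via Hale)
Neston: 12  (via Garth)
Shortest route: Eskin → Yarm → Garth → Neston = $12.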